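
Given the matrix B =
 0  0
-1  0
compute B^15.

[[0, 0], [0, 0]]

B is strictly triangular, hence nilpotent: B^2 = 0, so B^15 = 0.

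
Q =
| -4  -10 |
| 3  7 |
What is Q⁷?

tr Q = 3 and det Q = 2, so the characteristic polynomial is λ² − (3)λ + (2) with roots 1 and 2.
Eigenvectors give P = [[2, -5], [-1, 3]] with P⁻¹ = [[3, 5], [1, 2]], and Q = P·diag(1, 2)·P⁻¹.
Then Q⁷ = P·diag(1, 128)·P⁻¹ = [[2, -640], [-1, 384]] · [[3, 5], [1, 2]] = [[-634, -1270], [381, 763]].

[[-634, -1270], [381, 763]]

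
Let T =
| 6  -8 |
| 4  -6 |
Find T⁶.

[[64, 0], [0, 64]]

tr T = 0 and det T = -4, so the characteristic polynomial is λ² − (0)λ + (-4) with roots -2 and 2.
Eigenvectors give P = [[1, -2], [1, -1]] with P⁻¹ = [[-1, 2], [-1, 1]], and T = P·diag(-2, 2)·P⁻¹.
Then T⁶ = P·diag(64, 64)·P⁻¹ = [[64, -128], [64, -64]] · [[-1, 2], [-1, 1]] = [[64, 0], [0, 64]].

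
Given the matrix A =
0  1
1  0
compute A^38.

A² = I (check: tr A = 0 and det A = -1), so A^38 = I since 38 is even.

[[1, 0], [0, 1]]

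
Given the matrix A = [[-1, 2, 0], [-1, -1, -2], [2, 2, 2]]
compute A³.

A² = [[-1, -4, -4], [-2, -5, -2], [0, 6, 0]]
A³ = [[-3, -6, 0], [3, -3, 6], [-6, -6, -12]]

[[-3, -6, 0], [3, -3, 6], [-6, -6, -12]]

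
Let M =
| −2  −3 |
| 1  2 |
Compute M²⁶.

[[1, 0], [0, 1]]

M² = I (check: tr M = 0 and det M = −1), so M²⁶ = I since 26 is even.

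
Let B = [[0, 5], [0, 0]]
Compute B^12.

B is strictly triangular, hence nilpotent: B^2 = 0, so B^12 = 0.

[[0, 0], [0, 0]]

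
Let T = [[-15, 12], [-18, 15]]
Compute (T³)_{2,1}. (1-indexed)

-162

tr T = 0 and det T = -9, so the characteristic polynomial is λ² − (0)λ + (-9) with roots -3 and 3.
Eigenvectors give P = [[1, 2], [1, 3]] with P⁻¹ = [[3, -2], [-1, 1]], and T = P·diag(-3, 3)·P⁻¹.
Then T³ = P·diag(-27, 27)·P⁻¹ = [[-27, 54], [-27, 81]] · [[3, -2], [-1, 1]] = [[-135, 108], [-162, 135]].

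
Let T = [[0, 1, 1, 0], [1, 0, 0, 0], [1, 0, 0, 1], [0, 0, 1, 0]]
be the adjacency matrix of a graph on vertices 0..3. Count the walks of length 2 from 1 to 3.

0

The number of length-2 walks from vertex 1 to vertex 3 is entry (1,3) of T², where T is the adjacency matrix.
T² = [[2, 0, 0, 1], [0, 1, 1, 0], [0, 1, 2, 0], [1, 0, 0, 1]]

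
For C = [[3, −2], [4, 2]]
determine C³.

[[−37, −22], [44, −48]]

C² = [[1, −10], [20, −4]]
C³ = [[−37, −22], [44, −48]]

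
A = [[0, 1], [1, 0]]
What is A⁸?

[[1, 0], [0, 1]]

A² = I (check: tr A = 0 and det A = −1), so A⁸ = I since 8 is even.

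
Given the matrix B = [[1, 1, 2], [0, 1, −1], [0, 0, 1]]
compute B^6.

[[1, 6, −3], [0, 1, −6], [0, 0, 1]]

B = I + N where N = [[0, 1, 2], [0, 0, −1], [0, 0, 0]] is strictly upper-triangular, so N^3 = 0.
(I + N)^6 = I + 6·N + 15·N^2 = [[1, 6, −3], [0, 1, −6], [0, 0, 1]].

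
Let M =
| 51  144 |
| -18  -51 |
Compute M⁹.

[[334611, 944784], [-118098, -334611]]

tr M = 0 and det M = -9, so the characteristic polynomial is λ² − (0)λ + (-9) with roots 3 and -3.
Eigenvectors give P = [[3, 8], [-1, -3]] with P⁻¹ = [[3, 8], [-1, -3]], and M = P·diag(3, -3)·P⁻¹.
Then M⁹ = P·diag(19683, -19683)·P⁻¹ = [[59049, -157464], [-19683, 59049]] · [[3, 8], [-1, -3]] = [[334611, 944784], [-118098, -334611]].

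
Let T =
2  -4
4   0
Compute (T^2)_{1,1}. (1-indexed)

-12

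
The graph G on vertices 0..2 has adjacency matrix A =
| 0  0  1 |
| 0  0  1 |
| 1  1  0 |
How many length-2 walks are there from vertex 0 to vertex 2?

The number of length-2 walks from vertex 0 to vertex 2 is entry (0,2) of A², where A is the adjacency matrix.
A² = [[1, 1, 0], [1, 1, 0], [0, 0, 2]]

0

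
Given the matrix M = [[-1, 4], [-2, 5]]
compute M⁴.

tr M = 4 and det M = 3, so the characteristic polynomial is λ² − (4)λ + (3) with roots 3 and 1.
Eigenvectors give P = [[-1, 2], [-1, 1]] with P⁻¹ = [[1, -2], [1, -1]], and M = P·diag(3, 1)·P⁻¹.
Then M⁴ = P·diag(81, 1)·P⁻¹ = [[-81, 2], [-81, 1]] · [[1, -2], [1, -1]] = [[-79, 160], [-80, 161]].

[[-79, 160], [-80, 161]]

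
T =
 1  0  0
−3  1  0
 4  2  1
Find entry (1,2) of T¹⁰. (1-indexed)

0

T = I + N where N = [[0, 0, 0], [−3, 0, 0], [4, 2, 0]] is strictly lower-triangular, so N³ = 0.
(I + N)¹⁰ = I + 10·N + 45·N² = [[1, 0, 0], [−30, 1, 0], [−230, 20, 1]].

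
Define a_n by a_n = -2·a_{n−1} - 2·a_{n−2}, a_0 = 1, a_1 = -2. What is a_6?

With companion matrix A = [[-2, -2], [1, 0]], [a_n, a_{n−1}]ᵀ = A·[a_{n−1}, a_{n−2}]ᵀ, so [a_6, a_5]ᵀ = A⁵·[a_1, a_0]ᵀ.
A⁵ = [[8, 8], [-4, 0]], giving [a_6, a_5]ᵀ = [[-8], [8]].

-8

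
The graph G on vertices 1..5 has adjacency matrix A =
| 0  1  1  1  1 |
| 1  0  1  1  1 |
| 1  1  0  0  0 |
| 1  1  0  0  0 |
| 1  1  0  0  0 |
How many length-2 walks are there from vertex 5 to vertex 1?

The number of length-2 walks from vertex 5 to vertex 1 is entry (5,1) of A^2, where A is the adjacency matrix.
A^2 = [[4, 3, 1, 1, 1], [3, 4, 1, 1, 1], [1, 1, 2, 2, 2], [1, 1, 2, 2, 2], [1, 1, 2, 2, 2]]

1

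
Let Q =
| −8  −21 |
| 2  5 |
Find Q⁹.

tr Q = −3 and det Q = 2, so the characteristic polynomial is λ² − (−3)λ + (2) with roots −1 and −2.
Eigenvectors give P = [[−3, 7], [1, −2]] with P⁻¹ = [[2, 7], [1, 3]], and Q = P·diag(−1, −2)·P⁻¹.
Then Q⁹ = P·diag(−1, −512)·P⁻¹ = [[3, −3584], [−1, 1024]] · [[2, 7], [1, 3]] = [[−3578, −10731], [1022, 3065]].

[[−3578, −10731], [1022, 3065]]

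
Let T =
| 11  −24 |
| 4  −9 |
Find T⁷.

[[6563, −13128], [2188, −4377]]

tr T = 2 and det T = −3, so the characteristic polynomial is λ² − (2)λ + (−3) with roots −1 and 3.
Eigenvectors give P = [[2, 3], [1, 1]] with P⁻¹ = [[−1, 3], [1, −2]], and T = P·diag(−1, 3)·P⁻¹.
Then T⁷ = P·diag(−1, 2187)·P⁻¹ = [[−2, 6561], [−1, 2187]] · [[−1, 3], [1, −2]] = [[6563, −13128], [2188, −4377]].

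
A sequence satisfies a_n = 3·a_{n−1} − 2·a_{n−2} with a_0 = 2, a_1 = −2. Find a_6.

−250

With companion matrix M = [[3, −2], [1, 0]], [a_n, a_{n−1}]ᵀ = M·[a_{n−1}, a_{n−2}]ᵀ, so [a_6, a_5]ᵀ = M⁵·[a_1, a_0]ᵀ.
M⁵ = [[63, −62], [31, −30]], giving [a_6, a_5]ᵀ = [[−250], [−122]].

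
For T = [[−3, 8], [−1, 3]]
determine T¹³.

T² = I (check: tr T = 0 and det T = −1), so T¹³ = T since 13 is odd.

[[−3, 8], [−1, 3]]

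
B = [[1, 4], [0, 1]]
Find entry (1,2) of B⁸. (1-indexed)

B = I + N where N = [[0, 4], [0, 0]] is strictly upper-triangular, so N² = 0.
(I + N)⁸ = I + 8·N = [[1, 32], [0, 1]].

32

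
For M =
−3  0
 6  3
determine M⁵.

[[−243, 0], [486, 243]]

tr M = 0 and det M = −9, so the characteristic polynomial is λ² − (0)λ + (−9) with roots 3 and −3.
Eigenvectors give P = [[0, −1], [1, 1]] with P⁻¹ = [[1, 1], [−1, 0]], and M = P·diag(3, −3)·P⁻¹.
Then M⁵ = P·diag(243, −243)·P⁻¹ = [[0, 243], [243, −243]] · [[1, 1], [−1, 0]] = [[−243, 0], [486, 243]].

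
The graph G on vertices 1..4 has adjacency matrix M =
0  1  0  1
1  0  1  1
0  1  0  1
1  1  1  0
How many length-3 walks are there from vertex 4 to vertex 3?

The number of length-3 walks from vertex 4 to vertex 3 is entry (4,3) of M³, where M is the adjacency matrix.
M² = [[2, 1, 2, 1], [1, 3, 1, 2], [2, 1, 2, 1], [1, 2, 1, 3]]
M³ = [[2, 5, 2, 5], [5, 4, 5, 5], [2, 5, 2, 5], [5, 5, 5, 4]]

5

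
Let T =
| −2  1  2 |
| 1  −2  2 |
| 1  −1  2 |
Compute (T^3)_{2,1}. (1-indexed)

9

T^2 = [[7, −6, 2], [−2, 3, 2], [−1, 1, 4]]
T^3 = [[−18, 17, 6], [9, −10, 6], [7, −7, 8]]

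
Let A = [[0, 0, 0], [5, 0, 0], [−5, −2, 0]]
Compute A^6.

A is strictly triangular, hence nilpotent: A^3 = 0, so A^6 = 0.

[[0, 0, 0], [0, 0, 0], [0, 0, 0]]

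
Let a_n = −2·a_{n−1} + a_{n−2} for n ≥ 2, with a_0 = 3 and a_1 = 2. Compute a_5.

22

With companion matrix T = [[−2, 1], [1, 0]], [a_n, a_{n−1}]ᵀ = T·[a_{n−1}, a_{n−2}]ᵀ, so [a_5, a_4]ᵀ = T⁴·[a_1, a_0]ᵀ.
T⁴ = [[29, −12], [−12, 5]], giving [a_5, a_4]ᵀ = [[22], [−9]].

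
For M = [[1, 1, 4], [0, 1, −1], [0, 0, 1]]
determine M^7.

M = I + N where N = [[0, 1, 4], [0, 0, −1], [0, 0, 0]] is strictly upper-triangular, so N^3 = 0.
(I + N)^7 = I + 7·N + 21·N^2 = [[1, 7, 7], [0, 1, −7], [0, 0, 1]].

[[1, 7, 7], [0, 1, −7], [0, 0, 1]]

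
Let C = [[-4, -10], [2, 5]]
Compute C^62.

C² = C (a projection; rank 1, trace 1), so C^62 = C.

[[-4, -10], [2, 5]]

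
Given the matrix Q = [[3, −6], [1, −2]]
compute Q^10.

Q² = Q (a projection; rank 1, trace 1), so Q^10 = Q.

[[3, −6], [1, −2]]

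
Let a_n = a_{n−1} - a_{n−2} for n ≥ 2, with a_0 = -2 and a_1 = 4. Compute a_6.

-2

With companion matrix C = [[1, -1], [1, 0]], [a_n, a_{n−1}]ᵀ = C·[a_{n−1}, a_{n−2}]ᵀ, so [a_6, a_5]ᵀ = C^5·[a_1, a_0]ᵀ.
C^5 = [[0, 1], [-1, 1]], giving [a_6, a_5]ᵀ = [[-2], [-6]].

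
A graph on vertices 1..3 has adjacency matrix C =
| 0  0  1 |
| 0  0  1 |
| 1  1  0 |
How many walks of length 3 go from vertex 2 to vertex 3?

2

The number of length-3 walks from vertex 2 to vertex 3 is entry (2,3) of C^3, where C is the adjacency matrix.
C^2 = [[1, 1, 0], [1, 1, 0], [0, 0, 2]]
C^3 = [[0, 0, 2], [0, 0, 2], [2, 2, 0]]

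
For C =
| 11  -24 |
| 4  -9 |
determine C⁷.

[[6563, -13128], [2188, -4377]]

tr C = 2 and det C = -3, so the characteristic polynomial is λ² − (2)λ + (-3) with roots -1 and 3.
Eigenvectors give P = [[-2, 3], [-1, 1]] with P⁻¹ = [[1, -3], [1, -2]], and C = P·diag(-1, 3)·P⁻¹.
Then C⁷ = P·diag(-1, 2187)·P⁻¹ = [[2, 6561], [1, 2187]] · [[1, -3], [1, -2]] = [[6563, -13128], [2188, -4377]].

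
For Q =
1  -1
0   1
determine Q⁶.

[[1, -6], [0, 1]]

Q = I + N where N = [[0, -1], [0, 0]] is strictly upper-triangular, so N² = 0.
(I + N)⁶ = I + 6·N = [[1, -6], [0, 1]].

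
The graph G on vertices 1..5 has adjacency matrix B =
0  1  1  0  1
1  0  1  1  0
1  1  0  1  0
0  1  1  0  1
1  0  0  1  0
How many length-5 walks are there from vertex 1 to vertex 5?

40

The number of length-5 walks from vertex 1 to vertex 5 is entry (1,5) of B⁵, where B is the adjacency matrix.
B² = [[3, 1, 1, 3, 0], [1, 3, 2, 1, 2], [1, 2, 3, 1, 2], [3, 1, 1, 3, 0], [0, 2, 2, 0, 2]]
B³ = [[2, 7, 7, 2, 6], [7, 4, 5, 7, 2], [7, 5, 4, 7, 2], [2, 7, 7, 2, 6], [6, 2, 2, 6, 0]]
B⁴ = [[20, 11, 11, 20, 4], [11, 19, 18, 11, 14], [11, 18, 19, 11, 14], [20, 11, 11, 20, 4], [4, 14, 14, 4, 12]]
B⁵ = [[26, 51, 51, 26, 40], [51, 40, 41, 51, 22], [51, 41, 40, 51, 22], [26, 51, 51, 26, 40], [40, 22, 22, 40, 8]]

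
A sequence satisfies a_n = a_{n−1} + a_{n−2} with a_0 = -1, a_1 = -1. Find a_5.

-8

With companion matrix Q = [[1, 1], [1, 0]], [a_n, a_{n−1}]ᵀ = Q·[a_{n−1}, a_{n−2}]ᵀ, so [a_5, a_4]ᵀ = Q^4·[a_1, a_0]ᵀ.
Q^4 = [[5, 3], [3, 2]], giving [a_5, a_4]ᵀ = [[-8], [-5]].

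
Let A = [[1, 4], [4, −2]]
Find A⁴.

[[305, −148], [−148, 416]]

A² = [[17, −4], [−4, 20]]
A³ = [[1, 76], [76, −56]]
A⁴ = [[305, −148], [−148, 416]]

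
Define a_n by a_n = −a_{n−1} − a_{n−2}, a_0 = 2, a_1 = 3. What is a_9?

With companion matrix C = [[−1, −1], [1, 0]], [a_n, a_{n−1}]ᵀ = C·[a_{n−1}, a_{n−2}]ᵀ, so [a_9, a_8]ᵀ = C⁸·[a_1, a_0]ᵀ.
C⁸ = [[0, 1], [−1, −1]], giving [a_9, a_8]ᵀ = [[2], [−5]].

2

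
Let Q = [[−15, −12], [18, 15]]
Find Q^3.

tr Q = 0 and det Q = −9, so the characteristic polynomial is λ² − (0)λ + (−9) with roots 3 and −3.
Eigenvectors give P = [[−2, 1], [3, −1]] with P⁻¹ = [[1, 1], [3, 2]], and Q = P·diag(3, −3)·P⁻¹.
Then Q^3 = P·diag(27, −27)·P⁻¹ = [[−54, −27], [81, 27]] · [[1, 1], [3, 2]] = [[−135, −108], [162, 135]].

[[−135, −108], [162, 135]]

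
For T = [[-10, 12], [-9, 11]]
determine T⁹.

[[-1540, 2052], [-1539, 2051]]

tr T = 1 and det T = -2, so the characteristic polynomial is λ² − (1)λ + (-2) with roots 2 and -1.
Eigenvectors give P = [[1, 4], [1, 3]] with P⁻¹ = [[-3, 4], [1, -1]], and T = P·diag(2, -1)·P⁻¹.
Then T⁹ = P·diag(512, -1)·P⁻¹ = [[512, -4], [512, -3]] · [[-3, 4], [1, -1]] = [[-1540, 2052], [-1539, 2051]].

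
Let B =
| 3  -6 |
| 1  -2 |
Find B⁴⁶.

B² = B (a projection; rank 1, trace 1), so B⁴⁶ = B.

[[3, -6], [1, -2]]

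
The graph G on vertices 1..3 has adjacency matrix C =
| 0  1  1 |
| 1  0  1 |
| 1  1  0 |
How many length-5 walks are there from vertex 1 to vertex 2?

11

The number of length-5 walks from vertex 1 to vertex 2 is entry (1,2) of C⁵, where C is the adjacency matrix.
C² = [[2, 1, 1], [1, 2, 1], [1, 1, 2]]
C³ = [[2, 3, 3], [3, 2, 3], [3, 3, 2]]
C⁴ = [[6, 5, 5], [5, 6, 5], [5, 5, 6]]
C⁵ = [[10, 11, 11], [11, 10, 11], [11, 11, 10]]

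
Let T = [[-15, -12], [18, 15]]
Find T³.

[[-135, -108], [162, 135]]

tr T = 0 and det T = -9, so the characteristic polynomial is λ² − (0)λ + (-9) with roots -3 and 3.
Eigenvectors give P = [[1, -2], [-1, 3]] with P⁻¹ = [[3, 2], [1, 1]], and T = P·diag(-3, 3)·P⁻¹.
Then T³ = P·diag(-27, 27)·P⁻¹ = [[-27, -54], [27, 81]] · [[3, 2], [1, 1]] = [[-135, -108], [162, 135]].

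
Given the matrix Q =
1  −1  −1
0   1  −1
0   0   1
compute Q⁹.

Q = I + N where N = [[0, −1, −1], [0, 0, −1], [0, 0, 0]] is strictly upper-triangular, so N³ = 0.
(I + N)⁹ = I + 9·N + 36·N² = [[1, −9, 27], [0, 1, −9], [0, 0, 1]].

[[1, −9, 27], [0, 1, −9], [0, 0, 1]]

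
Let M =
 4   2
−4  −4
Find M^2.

[[8, 0], [0, 8]]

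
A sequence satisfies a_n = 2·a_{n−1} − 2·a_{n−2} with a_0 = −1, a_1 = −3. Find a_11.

With companion matrix B = [[2, −2], [1, 0]], [a_n, a_{n−1}]ᵀ = B·[a_{n−1}, a_{n−2}]ᵀ, so [a_11, a_10]ᵀ = B^10·[a_1, a_0]ᵀ.
B^10 = [[32, −64], [32, −32]], giving [a_11, a_10]ᵀ = [[−32], [−64]].

−32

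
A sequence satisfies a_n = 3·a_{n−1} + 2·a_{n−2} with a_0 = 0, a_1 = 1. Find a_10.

With companion matrix Q = [[3, 2], [1, 0]], [a_n, a_{n−1}]ᵀ = Q·[a_{n−1}, a_{n−2}]ᵀ, so [a_10, a_9]ᵀ = Q⁹·[a_1, a_0]ᵀ.
Q⁹ = [[79647, 44726], [22363, 12558]], giving [a_10, a_9]ᵀ = [[79647], [22363]].

79647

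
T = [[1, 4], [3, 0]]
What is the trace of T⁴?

337

T² = [[13, 4], [3, 12]]
T³ = [[25, 52], [39, 12]]
T⁴ = [[181, 100], [75, 156]]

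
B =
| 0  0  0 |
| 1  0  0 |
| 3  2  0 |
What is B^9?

[[0, 0, 0], [0, 0, 0], [0, 0, 0]]

B is strictly triangular, hence nilpotent: B^3 = 0, so B^9 = 0.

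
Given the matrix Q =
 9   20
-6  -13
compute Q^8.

[[-32799, -65600], [19680, 39361]]

tr Q = -4 and det Q = 3, so the characteristic polynomial is λ² − (-4)λ + (3) with roots -1 and -3.
Eigenvectors give P = [[-2, 5], [1, -3]] with P⁻¹ = [[-3, -5], [-1, -2]], and Q = P·diag(-1, -3)·P⁻¹.
Then Q^8 = P·diag(1, 6561)·P⁻¹ = [[-2, 32805], [1, -19683]] · [[-3, -5], [-1, -2]] = [[-32799, -65600], [19680, 39361]].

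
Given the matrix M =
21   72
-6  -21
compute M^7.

tr M = 0 and det M = -9, so the characteristic polynomial is λ² − (0)λ + (-9) with roots -3 and 3.
Eigenvectors give P = [[3, 4], [-1, -1]] with P⁻¹ = [[-1, -4], [1, 3]], and M = P·diag(-3, 3)·P⁻¹.
Then M^7 = P·diag(-2187, 2187)·P⁻¹ = [[-6561, 8748], [2187, -2187]] · [[-1, -4], [1, 3]] = [[15309, 52488], [-4374, -15309]].

[[15309, 52488], [-4374, -15309]]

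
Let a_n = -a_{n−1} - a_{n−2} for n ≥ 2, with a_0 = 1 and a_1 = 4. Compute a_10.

With companion matrix B = [[-1, -1], [1, 0]], [a_n, a_{n−1}]ᵀ = B·[a_{n−1}, a_{n−2}]ᵀ, so [a_10, a_9]ᵀ = B⁹·[a_1, a_0]ᵀ.
B⁹ = [[1, 0], [0, 1]], giving [a_10, a_9]ᵀ = [[4], [1]].

4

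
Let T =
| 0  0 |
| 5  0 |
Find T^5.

T is strictly triangular, hence nilpotent: T^2 = 0, so T^5 = 0.

[[0, 0], [0, 0]]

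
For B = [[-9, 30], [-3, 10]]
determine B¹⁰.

B² = B (a projection; rank 1, trace 1), so B¹⁰ = B.

[[-9, 30], [-3, 10]]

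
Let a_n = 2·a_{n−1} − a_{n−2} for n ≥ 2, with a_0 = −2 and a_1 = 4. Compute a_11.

64

With companion matrix Q = [[2, −1], [1, 0]], [a_n, a_{n−1}]ᵀ = Q·[a_{n−1}, a_{n−2}]ᵀ, so [a_11, a_10]ᵀ = Q^10·[a_1, a_0]ᵀ.
Q^10 = [[11, −10], [10, −9]], giving [a_11, a_10]ᵀ = [[64], [58]].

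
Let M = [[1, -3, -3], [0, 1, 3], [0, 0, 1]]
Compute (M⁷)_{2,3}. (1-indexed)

M = I + N where N = [[0, -3, -3], [0, 0, 3], [0, 0, 0]] is strictly upper-triangular, so N³ = 0.
(I + N)⁷ = I + 7·N + 21·N² = [[1, -21, -210], [0, 1, 21], [0, 0, 1]].

21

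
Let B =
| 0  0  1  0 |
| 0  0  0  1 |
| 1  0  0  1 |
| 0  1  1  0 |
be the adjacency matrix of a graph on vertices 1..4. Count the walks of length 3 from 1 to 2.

The number of length-3 walks from vertex 1 to vertex 2 is entry (1,2) of B³, where B is the adjacency matrix.
B² = [[1, 0, 0, 1], [0, 1, 1, 0], [0, 1, 2, 0], [1, 0, 0, 2]]
B³ = [[0, 1, 2, 0], [1, 0, 0, 2], [2, 0, 0, 3], [0, 2, 3, 0]]

1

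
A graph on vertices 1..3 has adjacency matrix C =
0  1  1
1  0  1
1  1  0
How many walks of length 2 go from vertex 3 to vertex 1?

1

The number of length-2 walks from vertex 3 to vertex 1 is entry (3,1) of C^2, where C is the adjacency matrix.
C^2 = [[2, 1, 1], [1, 2, 1], [1, 1, 2]]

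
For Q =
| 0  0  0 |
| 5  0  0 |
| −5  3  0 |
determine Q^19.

Q is strictly triangular, hence nilpotent: Q^3 = 0, so Q^19 = 0.

[[0, 0, 0], [0, 0, 0], [0, 0, 0]]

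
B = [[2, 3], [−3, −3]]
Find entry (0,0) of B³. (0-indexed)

B² = [[−5, −3], [3, 0]]
B³ = [[−1, −6], [6, 9]]

−1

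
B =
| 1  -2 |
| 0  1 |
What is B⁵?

B = I + N where N = [[0, -2], [0, 0]] is strictly upper-triangular, so N² = 0.
(I + N)⁵ = I + 5·N = [[1, -10], [0, 1]].

[[1, -10], [0, 1]]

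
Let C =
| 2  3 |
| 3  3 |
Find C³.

[[71, 84], [84, 99]]

C² = [[13, 15], [15, 18]]
C³ = [[71, 84], [84, 99]]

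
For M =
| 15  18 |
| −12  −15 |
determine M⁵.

tr M = 0 and det M = −9, so the characteristic polynomial is λ² − (0)λ + (−9) with roots −3 and 3.
Eigenvectors give P = [[−1, 3], [1, −2]] with P⁻¹ = [[2, 3], [1, 1]], and M = P·diag(−3, 3)·P⁻¹.
Then M⁵ = P·diag(−243, 243)·P⁻¹ = [[243, 729], [−243, −486]] · [[2, 3], [1, 1]] = [[1215, 1458], [−972, −1215]].

[[1215, 1458], [−972, −1215]]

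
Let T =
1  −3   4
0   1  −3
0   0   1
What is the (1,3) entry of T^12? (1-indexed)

642

T = I + N where N = [[0, −3, 4], [0, 0, −3], [0, 0, 0]] is strictly upper-triangular, so N^3 = 0.
(I + N)^12 = I + 12·N + 66·N^2 = [[1, −36, 642], [0, 1, −36], [0, 0, 1]].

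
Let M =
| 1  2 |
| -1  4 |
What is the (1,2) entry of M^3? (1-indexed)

tr M = 5 and det M = 6, so the characteristic polynomial is λ² − (5)λ + (6) with roots 3 and 2.
Eigenvectors give P = [[1, 2], [1, 1]] with P⁻¹ = [[-1, 2], [1, -1]], and M = P·diag(3, 2)·P⁻¹.
Then M^3 = P·diag(27, 8)·P⁻¹ = [[27, 16], [27, 8]] · [[-1, 2], [1, -1]] = [[-11, 38], [-19, 46]].

38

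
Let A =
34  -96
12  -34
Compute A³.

tr A = 0 and det A = -4, so the characteristic polynomial is λ² − (0)λ + (-4) with roots 2 and -2.
Eigenvectors give P = [[3, -8], [1, -3]] with P⁻¹ = [[3, -8], [1, -3]], and A = P·diag(2, -2)·P⁻¹.
Then A³ = P·diag(8, -8)·P⁻¹ = [[24, 64], [8, 24]] · [[3, -8], [1, -3]] = [[136, -384], [48, -136]].

[[136, -384], [48, -136]]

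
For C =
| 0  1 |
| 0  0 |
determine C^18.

C is strictly triangular, hence nilpotent: C^2 = 0, so C^18 = 0.

[[0, 0], [0, 0]]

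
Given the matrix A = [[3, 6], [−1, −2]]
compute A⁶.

[[3, 6], [−1, −2]]

A² = A (a projection; rank 1, trace 1), so A⁶ = A.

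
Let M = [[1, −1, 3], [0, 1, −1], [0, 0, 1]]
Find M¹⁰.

M = I + N where N = [[0, −1, 3], [0, 0, −1], [0, 0, 0]] is strictly upper-triangular, so N³ = 0.
(I + N)¹⁰ = I + 10·N + 45·N² = [[1, −10, 75], [0, 1, −10], [0, 0, 1]].

[[1, −10, 75], [0, 1, −10], [0, 0, 1]]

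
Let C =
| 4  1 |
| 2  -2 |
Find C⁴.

[[332, 48], [96, 44]]

C² = [[18, 2], [4, 6]]
C³ = [[76, 14], [28, -8]]
C⁴ = [[332, 48], [96, 44]]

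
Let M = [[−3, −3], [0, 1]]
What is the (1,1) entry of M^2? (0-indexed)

1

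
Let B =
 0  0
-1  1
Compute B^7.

B² = B (a projection; rank 1, trace 1), so B^7 = B.

[[0, 0], [-1, 1]]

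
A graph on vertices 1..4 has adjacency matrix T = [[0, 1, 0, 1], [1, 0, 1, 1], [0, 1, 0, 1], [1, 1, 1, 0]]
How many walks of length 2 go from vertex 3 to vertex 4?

The number of length-2 walks from vertex 3 to vertex 4 is entry (3,4) of T^2, where T is the adjacency matrix.
T^2 = [[2, 1, 2, 1], [1, 3, 1, 2], [2, 1, 2, 1], [1, 2, 1, 3]]

1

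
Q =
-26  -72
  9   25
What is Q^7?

[[-1160, -3096], [387, 1033]]

tr Q = -1 and det Q = -2, so the characteristic polynomial is λ² − (-1)λ + (-2) with roots 1 and -2.
Eigenvectors give P = [[8, 3], [-3, -1]] with P⁻¹ = [[-1, -3], [3, 8]], and Q = P·diag(1, -2)·P⁻¹.
Then Q^7 = P·diag(1, -128)·P⁻¹ = [[8, -384], [-3, 128]] · [[-1, -3], [3, 8]] = [[-1160, -3096], [387, 1033]].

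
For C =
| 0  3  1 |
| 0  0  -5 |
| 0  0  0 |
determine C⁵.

[[0, 0, 0], [0, 0, 0], [0, 0, 0]]

C is strictly triangular, hence nilpotent: C³ = 0, so C⁵ = 0.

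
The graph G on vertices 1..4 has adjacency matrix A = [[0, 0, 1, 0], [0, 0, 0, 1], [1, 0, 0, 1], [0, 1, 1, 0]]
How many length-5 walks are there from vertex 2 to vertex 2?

The number of length-5 walks from vertex 2 to vertex 2 is entry (2,2) of A⁵, where A is the adjacency matrix.
A² = [[1, 0, 0, 1], [0, 1, 1, 0], [0, 1, 2, 0], [1, 0, 0, 2]]
A³ = [[0, 1, 2, 0], [1, 0, 0, 2], [2, 0, 0, 3], [0, 2, 3, 0]]
A⁴ = [[2, 0, 0, 3], [0, 2, 3, 0], [0, 3, 5, 0], [3, 0, 0, 5]]
A⁵ = [[0, 3, 5, 0], [3, 0, 0, 5], [5, 0, 0, 8], [0, 5, 8, 0]]

0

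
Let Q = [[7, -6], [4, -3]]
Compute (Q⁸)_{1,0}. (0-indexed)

13120

tr Q = 4 and det Q = 3, so the characteristic polynomial is λ² − (4)λ + (3) with roots 1 and 3.
Eigenvectors give P = [[1, -3], [1, -2]] with P⁻¹ = [[-2, 3], [-1, 1]], and Q = P·diag(1, 3)·P⁻¹.
Then Q⁸ = P·diag(1, 6561)·P⁻¹ = [[1, -19683], [1, -13122]] · [[-2, 3], [-1, 1]] = [[19681, -19680], [13120, -13119]].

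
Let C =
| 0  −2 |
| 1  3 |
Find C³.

tr C = 3 and det C = 2, so the characteristic polynomial is λ² − (3)λ + (2) with roots 1 and 2.
Eigenvectors give P = [[−2, −1], [1, 1]] with P⁻¹ = [[−1, −1], [1, 2]], and C = P·diag(1, 2)·P⁻¹.
Then C³ = P·diag(1, 8)·P⁻¹ = [[−2, −8], [1, 8]] · [[−1, −1], [1, 2]] = [[−6, −14], [7, 15]].

[[−6, −14], [7, 15]]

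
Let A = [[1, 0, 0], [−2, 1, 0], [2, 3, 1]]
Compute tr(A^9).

A = I + N where N = [[0, 0, 0], [−2, 0, 0], [2, 3, 0]] is strictly lower-triangular, so N^3 = 0.
(I + N)^9 = I + 9·N + 36·N^2 = [[1, 0, 0], [−18, 1, 0], [−198, 27, 1]].

3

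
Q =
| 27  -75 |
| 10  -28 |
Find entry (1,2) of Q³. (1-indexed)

tr Q = -1 and det Q = -6, so the characteristic polynomial is λ² − (-1)λ + (-6) with roots -3 and 2.
Eigenvectors give P = [[-5, -3], [-2, -1]] with P⁻¹ = [[1, -3], [-2, 5]], and Q = P·diag(-3, 2)·P⁻¹.
Then Q³ = P·diag(-27, 8)·P⁻¹ = [[135, -24], [54, -8]] · [[1, -3], [-2, 5]] = [[183, -525], [70, -202]].

-525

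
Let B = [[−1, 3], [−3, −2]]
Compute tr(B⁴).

−73

B² = [[−8, −9], [9, −5]]
B³ = [[35, −6], [6, 37]]
B⁴ = [[−17, 117], [−117, −56]]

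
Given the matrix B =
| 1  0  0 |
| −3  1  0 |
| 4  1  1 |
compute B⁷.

B = I + N where N = [[0, 0, 0], [−3, 0, 0], [4, 1, 0]] is strictly lower-triangular, so N³ = 0.
(I + N)⁷ = I + 7·N + 21·N² = [[1, 0, 0], [−21, 1, 0], [−35, 7, 1]].

[[1, 0, 0], [−21, 1, 0], [−35, 7, 1]]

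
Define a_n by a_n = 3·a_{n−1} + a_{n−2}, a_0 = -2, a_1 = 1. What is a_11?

55807

With companion matrix C = [[3, 1], [1, 0]], [a_n, a_{n−1}]ᵀ = C·[a_{n−1}, a_{n−2}]ᵀ, so [a_11, a_10]ᵀ = C¹⁰·[a_1, a_0]ᵀ.
C¹⁰ = [[141481, 42837], [42837, 12970]], giving [a_11, a_10]ᵀ = [[55807], [16897]].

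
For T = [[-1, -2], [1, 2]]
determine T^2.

T² = T (a projection; rank 1, trace 1), so T^2 = T.

[[-1, -2], [1, 2]]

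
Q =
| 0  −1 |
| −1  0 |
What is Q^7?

[[0, −1], [−1, 0]]

Q² = I (check: tr Q = 0 and det Q = −1), so Q^7 = Q since 7 is odd.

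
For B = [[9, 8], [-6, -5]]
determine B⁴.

[[321, 320], [-240, -239]]

tr B = 4 and det B = 3, so the characteristic polynomial is λ² − (4)λ + (3) with roots 1 and 3.
Eigenvectors give P = [[-1, 4], [1, -3]] with P⁻¹ = [[3, 4], [1, 1]], and B = P·diag(1, 3)·P⁻¹.
Then B⁴ = P·diag(1, 81)·P⁻¹ = [[-1, 324], [1, -243]] · [[3, 4], [1, 1]] = [[321, 320], [-240, -239]].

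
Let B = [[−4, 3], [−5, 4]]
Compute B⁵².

[[1, 0], [0, 1]]

B² = I (check: tr B = 0 and det B = −1), so B⁵² = I since 52 is even.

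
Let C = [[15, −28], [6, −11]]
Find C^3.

[[183, −364], [78, −155]]

tr C = 4 and det C = 3, so the characteristic polynomial is λ² − (4)λ + (3) with roots 3 and 1.
Eigenvectors give P = [[−7, −2], [−3, −1]] with P⁻¹ = [[−1, 2], [3, −7]], and C = P·diag(3, 1)·P⁻¹.
Then C^3 = P·diag(27, 1)·P⁻¹ = [[−189, −2], [−81, −1]] · [[−1, 2], [3, −7]] = [[183, −364], [78, −155]].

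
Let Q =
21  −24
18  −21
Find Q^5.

tr Q = 0 and det Q = −9, so the characteristic polynomial is λ² − (0)λ + (−9) with roots 3 and −3.
Eigenvectors give P = [[4, 1], [3, 1]] with P⁻¹ = [[1, −1], [−3, 4]], and Q = P·diag(3, −3)·P⁻¹.
Then Q^5 = P·diag(243, −243)·P⁻¹ = [[972, −243], [729, −243]] · [[1, −1], [−3, 4]] = [[1701, −1944], [1458, −1701]].

[[1701, −1944], [1458, −1701]]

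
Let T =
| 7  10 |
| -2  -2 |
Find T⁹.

tr T = 5 and det T = 6, so the characteristic polynomial is λ² − (5)λ + (6) with roots 2 and 3.
Eigenvectors give P = [[-2, 5], [1, -2]] with P⁻¹ = [[2, 5], [1, 2]], and T = P·diag(2, 3)·P⁻¹.
Then T⁹ = P·diag(512, 19683)·P⁻¹ = [[-1024, 98415], [512, -39366]] · [[2, 5], [1, 2]] = [[96367, 191710], [-38342, -76172]].

[[96367, 191710], [-38342, -76172]]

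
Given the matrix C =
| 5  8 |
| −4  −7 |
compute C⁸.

tr C = −2 and det C = −3, so the characteristic polynomial is λ² − (−2)λ + (−3) with roots −3 and 1.
Eigenvectors give P = [[1, −2], [−1, 1]] with P⁻¹ = [[−1, −2], [−1, −1]], and C = P·diag(−3, 1)·P⁻¹.
Then C⁸ = P·diag(6561, 1)·P⁻¹ = [[6561, −2], [−6561, 1]] · [[−1, −2], [−1, −1]] = [[−6559, −13120], [6560, 13121]].

[[−6559, −13120], [6560, 13121]]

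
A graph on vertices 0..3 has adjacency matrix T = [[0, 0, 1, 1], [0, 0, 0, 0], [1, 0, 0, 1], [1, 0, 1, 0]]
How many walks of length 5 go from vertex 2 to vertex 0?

The number of length-5 walks from vertex 2 to vertex 0 is entry (2,0) of T⁵, where T is the adjacency matrix.
T² = [[2, 0, 1, 1], [0, 0, 0, 0], [1, 0, 2, 1], [1, 0, 1, 2]]
T³ = [[2, 0, 3, 3], [0, 0, 0, 0], [3, 0, 2, 3], [3, 0, 3, 2]]
T⁴ = [[6, 0, 5, 5], [0, 0, 0, 0], [5, 0, 6, 5], [5, 0, 5, 6]]
T⁵ = [[10, 0, 11, 11], [0, 0, 0, 0], [11, 0, 10, 11], [11, 0, 11, 10]]

11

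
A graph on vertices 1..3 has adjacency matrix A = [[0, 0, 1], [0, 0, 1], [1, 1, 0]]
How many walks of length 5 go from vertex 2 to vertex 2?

0

The number of length-5 walks from vertex 2 to vertex 2 is entry (2,2) of A⁵, where A is the adjacency matrix.
A² = [[1, 1, 0], [1, 1, 0], [0, 0, 2]]
A³ = [[0, 0, 2], [0, 0, 2], [2, 2, 0]]
A⁴ = [[2, 2, 0], [2, 2, 0], [0, 0, 4]]
A⁵ = [[0, 0, 4], [0, 0, 4], [4, 4, 0]]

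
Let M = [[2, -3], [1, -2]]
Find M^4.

[[1, 0], [0, 1]]

M² = I (check: tr M = 0 and det M = -1), so M^4 = I since 4 is even.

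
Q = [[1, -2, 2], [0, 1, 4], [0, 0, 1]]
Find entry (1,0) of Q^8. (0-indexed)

0

Q = I + N where N = [[0, -2, 2], [0, 0, 4], [0, 0, 0]] is strictly upper-triangular, so N^3 = 0.
(I + N)^8 = I + 8·N + 28·N^2 = [[1, -16, -208], [0, 1, 32], [0, 0, 1]].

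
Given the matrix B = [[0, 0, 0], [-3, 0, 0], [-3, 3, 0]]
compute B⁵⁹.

B is strictly triangular, hence nilpotent: B³ = 0, so B⁵⁹ = 0.

[[0, 0, 0], [0, 0, 0], [0, 0, 0]]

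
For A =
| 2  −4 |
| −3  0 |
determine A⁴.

A² = [[16, −8], [−6, 12]]
A³ = [[56, −64], [−48, 24]]
A⁴ = [[304, −224], [−168, 192]]

[[304, −224], [−168, 192]]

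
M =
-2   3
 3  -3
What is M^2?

[[13, -15], [-15, 18]]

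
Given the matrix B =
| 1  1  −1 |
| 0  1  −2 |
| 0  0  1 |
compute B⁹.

B = I + N where N = [[0, 1, −1], [0, 0, −2], [0, 0, 0]] is strictly upper-triangular, so N³ = 0.
(I + N)⁹ = I + 9·N + 36·N² = [[1, 9, −81], [0, 1, −18], [0, 0, 1]].

[[1, 9, −81], [0, 1, −18], [0, 0, 1]]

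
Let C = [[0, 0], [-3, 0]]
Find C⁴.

[[0, 0], [0, 0]]

C is strictly triangular, hence nilpotent: C² = 0, so C⁴ = 0.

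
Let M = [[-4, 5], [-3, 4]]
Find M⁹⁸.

M² = I (check: tr M = 0 and det M = -1), so M⁹⁸ = I since 98 is even.

[[1, 0], [0, 1]]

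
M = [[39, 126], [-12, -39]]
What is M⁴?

[[81, 0], [0, 81]]

tr M = 0 and det M = -9, so the characteristic polynomial is λ² − (0)λ + (-9) with roots -3 and 3.
Eigenvectors give P = [[3, -7], [-1, 2]] with P⁻¹ = [[-2, -7], [-1, -3]], and M = P·diag(-3, 3)·P⁻¹.
Then M⁴ = P·diag(81, 81)·P⁻¹ = [[243, -567], [-81, 162]] · [[-2, -7], [-1, -3]] = [[81, 0], [0, 81]].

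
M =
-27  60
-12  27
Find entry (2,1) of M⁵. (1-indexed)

-972

tr M = 0 and det M = -9, so the characteristic polynomial is λ² − (0)λ + (-9) with roots -3 and 3.
Eigenvectors give P = [[5, 2], [2, 1]] with P⁻¹ = [[1, -2], [-2, 5]], and M = P·diag(-3, 3)·P⁻¹.
Then M⁵ = P·diag(-243, 243)·P⁻¹ = [[-1215, 486], [-486, 243]] · [[1, -2], [-2, 5]] = [[-2187, 4860], [-972, 2187]].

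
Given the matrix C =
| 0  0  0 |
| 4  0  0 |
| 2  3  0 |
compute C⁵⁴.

[[0, 0, 0], [0, 0, 0], [0, 0, 0]]

C is strictly triangular, hence nilpotent: C³ = 0, so C⁵⁴ = 0.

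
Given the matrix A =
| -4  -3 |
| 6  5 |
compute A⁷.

[[-130, -129], [258, 257]]

tr A = 1 and det A = -2, so the characteristic polynomial is λ² − (1)λ + (-2) with roots -1 and 2.
Eigenvectors give P = [[-1, -1], [1, 2]] with P⁻¹ = [[-2, -1], [1, 1]], and A = P·diag(-1, 2)·P⁻¹.
Then A⁷ = P·diag(-1, 128)·P⁻¹ = [[1, -128], [-1, 256]] · [[-2, -1], [1, 1]] = [[-130, -129], [258, 257]].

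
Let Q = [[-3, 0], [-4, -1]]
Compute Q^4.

[[81, 0], [160, 1]]

Q^2 = [[9, 0], [16, 1]]
Q^3 = [[-27, 0], [-52, -1]]
Q^4 = [[81, 0], [160, 1]]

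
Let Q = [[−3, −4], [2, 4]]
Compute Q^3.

[[−11, −20], [10, 24]]

Q^2 = [[1, −4], [2, 8]]
Q^3 = [[−11, −20], [10, 24]]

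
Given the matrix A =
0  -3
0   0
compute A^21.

[[0, 0], [0, 0]]

A is strictly triangular, hence nilpotent: A^2 = 0, so A^21 = 0.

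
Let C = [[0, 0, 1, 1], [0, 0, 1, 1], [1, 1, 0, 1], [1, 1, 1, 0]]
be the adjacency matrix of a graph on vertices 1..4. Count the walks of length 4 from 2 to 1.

The number of length-4 walks from vertex 2 to vertex 1 is entry (2,1) of C⁴, where C is the adjacency matrix.
C² = [[2, 2, 1, 1], [2, 2, 1, 1], [1, 1, 3, 2], [1, 1, 2, 3]]
C³ = [[2, 2, 5, 5], [2, 2, 5, 5], [5, 5, 4, 5], [5, 5, 5, 4]]
C⁴ = [[10, 10, 9, 9], [10, 10, 9, 9], [9, 9, 15, 14], [9, 9, 14, 15]]

10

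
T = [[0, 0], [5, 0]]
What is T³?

[[0, 0], [0, 0]]

T is strictly triangular, hence nilpotent: T² = 0, so T³ = 0.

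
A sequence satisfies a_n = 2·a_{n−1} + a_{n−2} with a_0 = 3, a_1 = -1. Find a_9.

With companion matrix C = [[2, 1], [1, 0]], [a_n, a_{n−1}]ᵀ = C·[a_{n−1}, a_{n−2}]ᵀ, so [a_9, a_8]ᵀ = C⁸·[a_1, a_0]ᵀ.
C⁸ = [[985, 408], [408, 169]], giving [a_9, a_8]ᵀ = [[239], [99]].

239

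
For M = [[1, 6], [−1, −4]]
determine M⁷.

[[253, 762], [−127, −382]]

tr M = −3 and det M = 2, so the characteristic polynomial is λ² − (−3)λ + (2) with roots −1 and −2.
Eigenvectors give P = [[3, −2], [−1, 1]] with P⁻¹ = [[1, 2], [1, 3]], and M = P·diag(−1, −2)·P⁻¹.
Then M⁷ = P·diag(−1, −128)·P⁻¹ = [[−3, 256], [1, −128]] · [[1, 2], [1, 3]] = [[253, 762], [−127, −382]].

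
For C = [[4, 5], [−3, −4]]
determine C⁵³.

[[4, 5], [−3, −4]]

C² = I (check: tr C = 0 and det C = −1), so C⁵³ = C since 53 is odd.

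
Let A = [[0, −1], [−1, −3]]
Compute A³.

[[−3, −10], [−10, −33]]

A² = [[1, 3], [3, 10]]
A³ = [[−3, −10], [−10, −33]]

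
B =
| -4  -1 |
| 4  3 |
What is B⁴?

B² = [[12, 1], [-4, 5]]
B³ = [[-44, -9], [36, 19]]
B⁴ = [[140, 17], [-68, 21]]

[[140, 17], [-68, 21]]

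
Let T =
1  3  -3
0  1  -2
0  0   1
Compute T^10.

[[1, 30, -300], [0, 1, -20], [0, 0, 1]]

T = I + N where N = [[0, 3, -3], [0, 0, -2], [0, 0, 0]] is strictly upper-triangular, so N^3 = 0.
(I + N)^10 = I + 10·N + 45·N^2 = [[1, 30, -300], [0, 1, -20], [0, 0, 1]].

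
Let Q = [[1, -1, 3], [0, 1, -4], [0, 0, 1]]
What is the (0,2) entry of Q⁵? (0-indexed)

55

Q = I + N where N = [[0, -1, 3], [0, 0, -4], [0, 0, 0]] is strictly upper-triangular, so N³ = 0.
(I + N)⁵ = I + 5·N + 10·N² = [[1, -5, 55], [0, 1, -20], [0, 0, 1]].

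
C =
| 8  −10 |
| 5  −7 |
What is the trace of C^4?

tr C = 1 and det C = −6, so the characteristic polynomial is λ² − (1)λ + (−6) with roots −2 and 3.
Eigenvectors give P = [[−1, 2], [−1, 1]] with P⁻¹ = [[1, −2], [1, −1]], and C = P·diag(−2, 3)·P⁻¹.
Then C^4 = P·diag(16, 81)·P⁻¹ = [[−16, 162], [−16, 81]] · [[1, −2], [1, −1]] = [[146, −130], [65, −49]].

97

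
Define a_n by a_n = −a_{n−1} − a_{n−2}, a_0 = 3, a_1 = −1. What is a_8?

−2

With companion matrix B = [[−1, −1], [1, 0]], [a_n, a_{n−1}]ᵀ = B·[a_{n−1}, a_{n−2}]ᵀ, so [a_8, a_7]ᵀ = B^7·[a_1, a_0]ᵀ.
B^7 = [[−1, −1], [1, 0]], giving [a_8, a_7]ᵀ = [[−2], [−1]].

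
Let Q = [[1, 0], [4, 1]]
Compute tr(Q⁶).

Q = I + N where N = [[0, 0], [4, 0]] is strictly lower-triangular, so N² = 0.
(I + N)⁶ = I + 6·N = [[1, 0], [24, 1]].

2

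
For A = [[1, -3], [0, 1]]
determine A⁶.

[[1, -18], [0, 1]]

A = I + N where N = [[0, -3], [0, 0]] is strictly upper-triangular, so N² = 0.
(I + N)⁶ = I + 6·N = [[1, -18], [0, 1]].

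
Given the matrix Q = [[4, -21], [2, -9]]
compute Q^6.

[[-3926, 13965], [-1330, 4719]]

tr Q = -5 and det Q = 6, so the characteristic polynomial is λ² − (-5)λ + (6) with roots -2 and -3.
Eigenvectors give P = [[7, 3], [2, 1]] with P⁻¹ = [[1, -3], [-2, 7]], and Q = P·diag(-2, -3)·P⁻¹.
Then Q^6 = P·diag(64, 729)·P⁻¹ = [[448, 2187], [128, 729]] · [[1, -3], [-2, 7]] = [[-3926, 13965], [-1330, 4719]].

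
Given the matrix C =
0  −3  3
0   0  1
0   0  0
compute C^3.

C is strictly triangular, hence nilpotent: C^3 = 0, so C^3 = 0.

[[0, 0, 0], [0, 0, 0], [0, 0, 0]]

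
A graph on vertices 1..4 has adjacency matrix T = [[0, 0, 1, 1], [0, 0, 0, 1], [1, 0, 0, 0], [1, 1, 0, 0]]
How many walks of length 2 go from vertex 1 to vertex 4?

0

The number of length-2 walks from vertex 1 to vertex 4 is entry (1,4) of T², where T is the adjacency matrix.
T² = [[2, 1, 0, 0], [1, 1, 0, 0], [0, 0, 1, 1], [0, 0, 1, 2]]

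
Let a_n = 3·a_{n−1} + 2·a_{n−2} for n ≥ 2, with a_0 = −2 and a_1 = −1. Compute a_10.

With companion matrix Q = [[3, 2], [1, 0]], [a_n, a_{n−1}]ᵀ = Q·[a_{n−1}, a_{n−2}]ᵀ, so [a_10, a_9]ᵀ = Q⁹·[a_1, a_0]ᵀ.
Q⁹ = [[79647, 44726], [22363, 12558]], giving [a_10, a_9]ᵀ = [[−169099], [−47479]].

−169099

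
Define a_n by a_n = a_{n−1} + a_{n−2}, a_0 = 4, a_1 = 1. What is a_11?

With companion matrix A = [[1, 1], [1, 0]], [a_n, a_{n−1}]ᵀ = A·[a_{n−1}, a_{n−2}]ᵀ, so [a_11, a_10]ᵀ = A¹⁰·[a_1, a_0]ᵀ.
A¹⁰ = [[89, 55], [55, 34]], giving [a_11, a_10]ᵀ = [[309], [191]].

309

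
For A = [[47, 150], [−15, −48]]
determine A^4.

tr A = −1 and det A = −6, so the characteristic polynomial is λ² − (−1)λ + (−6) with roots 2 and −3.
Eigenvectors give P = [[10, −3], [−3, 1]] with P⁻¹ = [[1, 3], [3, 10]], and A = P·diag(2, −3)·P⁻¹.
Then A^4 = P·diag(16, 81)·P⁻¹ = [[160, −243], [−48, 81]] · [[1, 3], [3, 10]] = [[−569, −1950], [195, 666]].

[[−569, −1950], [195, 666]]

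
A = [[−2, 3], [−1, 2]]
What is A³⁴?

[[1, 0], [0, 1]]

A² = I (check: tr A = 0 and det A = −1), so A³⁴ = I since 34 is even.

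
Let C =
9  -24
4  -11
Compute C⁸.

tr C = -2 and det C = -3, so the characteristic polynomial is λ² − (-2)λ + (-3) with roots 1 and -3.
Eigenvectors give P = [[3, -2], [1, -1]] with P⁻¹ = [[1, -2], [1, -3]], and C = P·diag(1, -3)·P⁻¹.
Then C⁸ = P·diag(1, 6561)·P⁻¹ = [[3, -13122], [1, -6561]] · [[1, -2], [1, -3]] = [[-13119, 39360], [-6560, 19681]].

[[-13119, 39360], [-6560, 19681]]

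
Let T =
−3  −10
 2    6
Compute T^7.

tr T = 3 and det T = 2, so the characteristic polynomial is λ² − (3)λ + (2) with roots 2 and 1.
Eigenvectors give P = [[−2, 5], [1, −2]] with P⁻¹ = [[2, 5], [1, 2]], and T = P·diag(2, 1)·P⁻¹.
Then T^7 = P·diag(128, 1)·P⁻¹ = [[−256, 5], [128, −2]] · [[2, 5], [1, 2]] = [[−507, −1270], [254, 636]].

[[−507, −1270], [254, 636]]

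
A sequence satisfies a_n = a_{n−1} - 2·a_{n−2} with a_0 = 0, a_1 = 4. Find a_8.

-12

With companion matrix A = [[1, -2], [1, 0]], [a_n, a_{n−1}]ᵀ = A·[a_{n−1}, a_{n−2}]ᵀ, so [a_8, a_7]ᵀ = A⁷·[a_1, a_0]ᵀ.
A⁷ = [[-3, -14], [7, -10]], giving [a_8, a_7]ᵀ = [[-12], [28]].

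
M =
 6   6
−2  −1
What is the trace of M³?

35

tr M = 5 and det M = 6, so the characteristic polynomial is λ² − (5)λ + (6) with roots 2 and 3.
Eigenvectors give P = [[−3, −2], [2, 1]] with P⁻¹ = [[1, 2], [−2, −3]], and M = P·diag(2, 3)·P⁻¹.
Then M³ = P·diag(8, 27)·P⁻¹ = [[−24, −54], [16, 27]] · [[1, 2], [−2, −3]] = [[84, 114], [−38, −49]].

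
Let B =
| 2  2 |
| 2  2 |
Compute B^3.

B^2 = [[8, 8], [8, 8]]
B^3 = [[32, 32], [32, 32]]

[[32, 32], [32, 32]]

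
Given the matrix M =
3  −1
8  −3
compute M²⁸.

[[1, 0], [0, 1]]

M² = I (check: tr M = 0 and det M = −1), so M²⁸ = I since 28 is even.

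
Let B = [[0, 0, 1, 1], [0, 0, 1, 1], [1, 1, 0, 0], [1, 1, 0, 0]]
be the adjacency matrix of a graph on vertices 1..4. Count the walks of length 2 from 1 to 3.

0

The number of length-2 walks from vertex 1 to vertex 3 is entry (1,3) of B^2, where B is the adjacency matrix.
B^2 = [[2, 2, 0, 0], [2, 2, 0, 0], [0, 0, 2, 2], [0, 0, 2, 2]]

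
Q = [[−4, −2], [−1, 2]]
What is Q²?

[[18, 4], [2, 6]]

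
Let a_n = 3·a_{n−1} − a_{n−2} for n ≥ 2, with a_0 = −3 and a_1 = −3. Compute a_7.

−699

With companion matrix C = [[3, −1], [1, 0]], [a_n, a_{n−1}]ᵀ = C·[a_{n−1}, a_{n−2}]ᵀ, so [a_7, a_6]ᵀ = C⁶·[a_1, a_0]ᵀ.
C⁶ = [[377, −144], [144, −55]], giving [a_7, a_6]ᵀ = [[−699], [−267]].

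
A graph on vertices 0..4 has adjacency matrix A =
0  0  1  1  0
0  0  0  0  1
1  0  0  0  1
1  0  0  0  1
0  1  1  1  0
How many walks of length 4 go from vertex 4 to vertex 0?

10

The number of length-4 walks from vertex 4 to vertex 0 is entry (4,0) of A^4, where A is the adjacency matrix.
A^2 = [[2, 0, 0, 0, 2], [0, 1, 1, 1, 0], [0, 1, 2, 2, 0], [0, 1, 2, 2, 0], [2, 0, 0, 0, 3]]
A^3 = [[0, 2, 4, 4, 0], [2, 0, 0, 0, 3], [4, 0, 0, 0, 5], [4, 0, 0, 0, 5], [0, 3, 5, 5, 0]]
A^4 = [[8, 0, 0, 0, 10], [0, 3, 5, 5, 0], [0, 5, 9, 9, 0], [0, 5, 9, 9, 0], [10, 0, 0, 0, 13]]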